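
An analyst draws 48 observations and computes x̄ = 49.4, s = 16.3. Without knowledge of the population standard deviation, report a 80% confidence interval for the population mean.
(46.34, 52.46)

t-interval (σ unknown):
df = n - 1 = 47
t* = 1.300 for 80% confidence

Margin of error = t* · s/√n = 1.300 · 16.3/√48 = 3.06

CI: (46.34, 52.46)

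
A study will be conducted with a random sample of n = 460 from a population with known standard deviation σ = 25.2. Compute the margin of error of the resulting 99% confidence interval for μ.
Margin of error = 3.03

Margin of error = z* · σ/√n
= 2.576 · 25.2/√460
= 2.576 · 25.2/21.4476
= 3.03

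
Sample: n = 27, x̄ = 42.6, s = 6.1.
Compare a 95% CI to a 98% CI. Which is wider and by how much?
98% CI is wider by 0.99

df = 26
95% CI: t* = 2.056, (40.19, 45.01), width = 2 · t* · s/√n = 4.83
98% CI: t* = 2.479, (39.69, 45.51), width = 2 · t* · s/√n = 5.82

The 98% CI is wider by 5.82 - 4.83 = 0.99.
Higher confidence requires a wider interval.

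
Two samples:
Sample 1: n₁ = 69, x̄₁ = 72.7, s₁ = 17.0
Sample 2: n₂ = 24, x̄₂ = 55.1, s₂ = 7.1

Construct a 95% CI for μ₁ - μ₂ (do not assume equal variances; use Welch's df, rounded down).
(12.61, 22.59)

Difference: x̄₁ - x̄₂ = 17.60
SE = √(s₁²/n₁ + s₂²/n₂) = √(17.0²/69 + 7.1²/24) = 2.5078
df = 87.93 → 87 (Welch–Satterthwaite, rounded down)
t* = 1.988

CI: 17.60 ± 1.988 · 2.5078 = 17.60 ± 4.99 = (12.61, 22.59)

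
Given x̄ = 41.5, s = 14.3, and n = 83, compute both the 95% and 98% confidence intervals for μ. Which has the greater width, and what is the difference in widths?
98% CI is wider by 1.21

df = 82
95% CI: t* = 1.989, (38.38, 44.62), width = 2 · t* · s/√n = 6.24
98% CI: t* = 2.373, (37.78, 45.22), width = 2 · t* · s/√n = 7.45

The 98% CI is wider by 7.45 - 6.24 = 1.21.
Higher confidence requires a wider interval.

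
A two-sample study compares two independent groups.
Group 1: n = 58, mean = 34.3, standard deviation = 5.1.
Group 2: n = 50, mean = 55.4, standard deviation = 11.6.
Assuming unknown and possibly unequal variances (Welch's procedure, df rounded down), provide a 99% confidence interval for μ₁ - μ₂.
(-25.80, -16.40)

Difference: x̄₁ - x̄₂ = -21.10
SE = √(s₁²/n₁ + s₂²/n₂) = √(5.1²/58 + 11.6²/50) = 1.7719
df = 65.14 → 65 (Welch–Satterthwaite, rounded down)
t* = 2.654

CI: -21.10 ± 2.654 · 1.7719 = -21.10 ± 4.70 = (-25.80, -16.40)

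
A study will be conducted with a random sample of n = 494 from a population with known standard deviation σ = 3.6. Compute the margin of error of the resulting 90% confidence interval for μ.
Margin of error = 0.27

Margin of error = z* · σ/√n
= 1.645 · 3.6/√494
= 1.645 · 3.6/22.2261
= 0.27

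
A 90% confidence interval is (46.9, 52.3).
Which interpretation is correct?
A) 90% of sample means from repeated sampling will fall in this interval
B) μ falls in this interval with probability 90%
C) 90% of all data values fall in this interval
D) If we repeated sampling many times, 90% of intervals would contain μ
D

A) Wrong — coverage applies to intervals containing μ, not to future x̄ values.
B) Wrong — μ is fixed; the randomness lives in the interval, not in μ.
C) Wrong — a CI is about the parameter μ, not individual data values.
D) Correct — this is the frequentist long-run coverage interpretation.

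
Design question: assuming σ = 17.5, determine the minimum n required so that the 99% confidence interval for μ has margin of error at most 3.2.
n ≥ 199

For margin E ≤ 3.2:
n ≥ (z* · σ / E)²
n ≥ (2.576 · 17.5 / 3.2)²
n ≥ 198.46

Minimum n = 199 (rounding up)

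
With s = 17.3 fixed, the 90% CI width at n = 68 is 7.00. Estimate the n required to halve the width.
n ≈ 272

CI width ∝ 1/√n
To reduce width by factor 2, need √n to grow by 2 → need 2² = 4 times as many samples.

Current: n = 68, width = 7.00
New: n = 272, width ≈ 3.46

Width reduced by factor of 7.00/3.46 = 2.02.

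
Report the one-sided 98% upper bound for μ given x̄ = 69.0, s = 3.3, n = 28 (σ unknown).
μ ≤ 70.35

Upper bound (one-sided):
t* = 2.158 (one-sided for 98%)
Upper bound = x̄ + t* · s/√n = 69.0 + 2.158 · 3.3/√28 = 70.35

We are 98% confident that μ ≤ 70.35.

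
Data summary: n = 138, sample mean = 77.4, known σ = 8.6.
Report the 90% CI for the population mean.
(76.20, 78.60)

z-interval (σ known):
z* = 1.645 for 90% confidence

Margin of error = z* · σ/√n = 1.645 · 8.6/√138 = 1.20

CI: (77.4 - 1.20, 77.4 + 1.20) = (76.20, 78.60)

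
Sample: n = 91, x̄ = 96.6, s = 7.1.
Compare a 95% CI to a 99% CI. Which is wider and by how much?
99% CI is wider by 0.96

df = 90
95% CI: t* = 1.987, (95.12, 98.08), width = 2 · t* · s/√n = 2.96
99% CI: t* = 2.632, (94.64, 98.56), width = 2 · t* · s/√n = 3.92

The 99% CI is wider by 3.92 - 2.96 = 0.96.
Higher confidence requires a wider interval.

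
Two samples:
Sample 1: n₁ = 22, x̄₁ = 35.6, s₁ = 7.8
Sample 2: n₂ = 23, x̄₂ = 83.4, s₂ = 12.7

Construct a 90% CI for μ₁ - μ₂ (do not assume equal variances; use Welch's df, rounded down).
(-53.08, -42.52)

Difference: x̄₁ - x̄₂ = -47.80
SE = √(s₁²/n₁ + s₂²/n₂) = √(7.8²/22 + 12.7²/23) = 3.1270
df = 36.78 → 36 (Welch–Satterthwaite, rounded down)
t* = 1.688

CI: -47.80 ± 1.688 · 3.1270 = -47.80 ± 5.28 = (-53.08, -42.52)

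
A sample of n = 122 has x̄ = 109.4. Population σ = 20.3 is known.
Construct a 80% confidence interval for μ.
(107.04, 111.76)

z-interval (σ known):
z* = 1.282 for 80% confidence

Margin of error = z* · σ/√n = 1.282 · 20.3/√122 = 2.36

CI: (109.4 - 2.36, 109.4 + 2.36) = (107.04, 111.76)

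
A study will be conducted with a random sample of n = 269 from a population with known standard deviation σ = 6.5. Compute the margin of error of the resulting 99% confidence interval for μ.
Margin of error = 1.02

Margin of error = z* · σ/√n
= 2.576 · 6.5/√269
= 2.576 · 6.5/16.4012
= 1.02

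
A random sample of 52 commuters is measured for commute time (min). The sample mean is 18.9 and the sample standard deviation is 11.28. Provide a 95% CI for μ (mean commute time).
(15.76, 22.04)

t-interval (σ unknown):
df = n - 1 = 51
t* = 2.008 for 95% confidence

Margin of error = t* · s/√n = 2.008 · 11.28/√52 = 3.14

CI: (15.76, 22.04)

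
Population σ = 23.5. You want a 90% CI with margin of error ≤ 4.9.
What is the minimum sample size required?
n ≥ 63

For margin E ≤ 4.9:
n ≥ (z* · σ / E)²
n ≥ (1.645 · 23.5 / 4.9)²
n ≥ 62.24

Minimum n = 63 (rounding up)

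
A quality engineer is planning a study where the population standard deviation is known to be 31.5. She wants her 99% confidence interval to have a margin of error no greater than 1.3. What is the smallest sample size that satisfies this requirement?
n ≥ 3897

For margin E ≤ 1.3:
n ≥ (z* · σ / E)²
n ≥ (2.576 · 31.5 / 1.3)²
n ≥ 3896.06

Minimum n = 3897 (rounding up)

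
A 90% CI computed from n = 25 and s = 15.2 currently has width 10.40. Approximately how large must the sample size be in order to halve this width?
n ≈ 100

CI width ∝ 1/√n
To reduce width by factor 2, need √n to grow by 2 → need 2² = 4 times as many samples.

Current: n = 25, width = 10.40
New: n = 100, width ≈ 5.05

Width reduced by factor of 10.40/5.05 = 2.06.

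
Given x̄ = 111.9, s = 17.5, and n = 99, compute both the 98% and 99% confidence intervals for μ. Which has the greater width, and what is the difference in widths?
99% CI is wider by 0.92

df = 98
98% CI: t* = 2.365, (107.74, 116.06), width = 2 · t* · s/√n = 8.32
99% CI: t* = 2.627, (107.28, 116.52), width = 2 · t* · s/√n = 9.24

The 99% CI is wider by 9.24 - 8.32 = 0.92.
Higher confidence requires a wider interval.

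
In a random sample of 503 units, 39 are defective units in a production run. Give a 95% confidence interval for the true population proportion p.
(0.054, 0.101)

Proportion CI:
p̂ = 39/503 = 0.07753
SE = √(p̂(1-p̂)/n) = √(0.07753 · 0.92247 / 503) = 0.01192

z* = 1.960
Margin = z* · SE = 1.960 · 0.01192 = 0.0234

CI: 0.07753 ± 0.0234 = (0.054, 0.101)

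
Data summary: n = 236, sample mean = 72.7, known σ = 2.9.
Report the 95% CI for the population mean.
(72.33, 73.07)

z-interval (σ known):
z* = 1.960 for 95% confidence

Margin of error = z* · σ/√n = 1.960 · 2.9/√236 = 0.37

CI: (72.7 - 0.37, 72.7 + 0.37) = (72.33, 73.07)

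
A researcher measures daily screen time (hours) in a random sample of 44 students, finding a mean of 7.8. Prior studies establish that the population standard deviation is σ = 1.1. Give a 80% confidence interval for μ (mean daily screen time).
(7.59, 8.01)

z-interval (σ known):
z* = 1.282 for 80% confidence

Margin of error = z* · σ/√n = 1.282 · 1.1/√44 = 0.21

CI: (7.8 - 0.21, 7.8 + 0.21) = (7.59, 8.01)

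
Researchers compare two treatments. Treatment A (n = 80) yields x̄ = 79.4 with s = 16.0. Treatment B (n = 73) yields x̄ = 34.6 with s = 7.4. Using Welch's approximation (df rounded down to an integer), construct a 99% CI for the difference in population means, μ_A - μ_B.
(39.59, 50.01)

Difference: x̄₁ - x̄₂ = 44.80
SE = √(s₁²/n₁ + s₂²/n₂) = √(16.0²/80 + 7.4²/73) = 1.9875
df = 113.53 → 113 (Welch–Satterthwaite, rounded down)
t* = 2.620

CI: 44.80 ± 2.620 · 1.9875 = 44.80 ± 5.21 = (39.59, 50.01)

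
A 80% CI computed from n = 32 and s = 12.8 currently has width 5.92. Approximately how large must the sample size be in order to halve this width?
n ≈ 128

CI width ∝ 1/√n
To reduce width by factor 2, need √n to grow by 2 → need 2² = 4 times as many samples.

Current: n = 32, width = 5.92
New: n = 128, width ≈ 2.91

Width reduced by factor of 5.92/2.91 = 2.03.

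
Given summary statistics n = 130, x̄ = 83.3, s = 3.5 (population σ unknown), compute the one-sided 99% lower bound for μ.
μ ≥ 82.58

Lower bound (one-sided):
t* = 2.356 (one-sided for 99%)
Lower bound = x̄ - t* · s/√n = 83.3 - 2.356 · 3.5/√130 = 82.58

We are 99% confident that μ ≥ 82.58.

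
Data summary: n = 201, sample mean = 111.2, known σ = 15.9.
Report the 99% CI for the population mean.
(108.31, 114.09)

z-interval (σ known):
z* = 2.576 for 99% confidence

Margin of error = z* · σ/√n = 2.576 · 15.9/√201 = 2.89

CI: (111.2 - 2.89, 111.2 + 2.89) = (108.31, 114.09)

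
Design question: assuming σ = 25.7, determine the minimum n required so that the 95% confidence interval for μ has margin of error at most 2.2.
n ≥ 525

For margin E ≤ 2.2:
n ≥ (z* · σ / E)²
n ≥ (1.960 · 25.7 / 2.2)²
n ≥ 524.24

Minimum n = 525 (rounding up)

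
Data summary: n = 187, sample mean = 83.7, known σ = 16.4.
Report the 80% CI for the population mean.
(82.16, 85.24)

z-interval (σ known):
z* = 1.282 for 80% confidence

Margin of error = z* · σ/√n = 1.282 · 16.4/√187 = 1.54

CI: (83.7 - 1.54, 83.7 + 1.54) = (82.16, 85.24)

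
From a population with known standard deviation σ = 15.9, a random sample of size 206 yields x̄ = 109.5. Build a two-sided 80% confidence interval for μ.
(108.08, 110.92)

z-interval (σ known):
z* = 1.282 for 80% confidence

Margin of error = z* · σ/√n = 1.282 · 15.9/√206 = 1.42

CI: (109.5 - 1.42, 109.5 + 1.42) = (108.08, 110.92)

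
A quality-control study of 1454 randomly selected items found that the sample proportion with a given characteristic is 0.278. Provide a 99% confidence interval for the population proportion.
(0.248, 0.308)

Proportion CI:
SE = √(p̂(1-p̂)/n) = √(0.278 · 0.722 / 1454) = 0.01175

z* = 2.576
Margin = z* · SE = 2.576 · 0.01175 = 0.0303

CI: 0.278 ± 0.0303 = (0.248, 0.308)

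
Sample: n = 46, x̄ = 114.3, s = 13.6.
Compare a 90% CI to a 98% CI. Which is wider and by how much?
98% CI is wider by 2.94

df = 45
90% CI: t* = 1.679, (110.93, 117.67), width = 2 · t* · s/√n = 6.73
98% CI: t* = 2.412, (109.46, 119.14), width = 2 · t* · s/√n = 9.67

The 98% CI is wider by 9.67 - 6.73 = 2.94.
Higher confidence requires a wider interval.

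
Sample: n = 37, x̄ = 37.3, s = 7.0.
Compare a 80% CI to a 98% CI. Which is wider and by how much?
98% CI is wider by 2.59

df = 36
80% CI: t* = 1.306, (35.80, 38.80), width = 2 · t* · s/√n = 3.01
98% CI: t* = 2.434, (34.50, 40.10), width = 2 · t* · s/√n = 5.60

The 98% CI is wider by 5.60 - 3.01 = 2.59.
Higher confidence requires a wider interval.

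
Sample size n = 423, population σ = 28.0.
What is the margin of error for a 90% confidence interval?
Margin of error = 2.24

Margin of error = z* · σ/√n
= 1.645 · 28.0/√423
= 1.645 · 28.0/20.5670
= 2.24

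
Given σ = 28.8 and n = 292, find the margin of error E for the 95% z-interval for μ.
Margin of error = 3.30

Margin of error = z* · σ/√n
= 1.960 · 28.8/√292
= 1.960 · 28.8/17.0880
= 3.30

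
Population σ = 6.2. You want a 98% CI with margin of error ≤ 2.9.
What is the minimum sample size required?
n ≥ 25

For margin E ≤ 2.9:
n ≥ (z* · σ / E)²
n ≥ (2.326 · 6.2 / 2.9)²
n ≥ 24.73

Minimum n = 25 (rounding up)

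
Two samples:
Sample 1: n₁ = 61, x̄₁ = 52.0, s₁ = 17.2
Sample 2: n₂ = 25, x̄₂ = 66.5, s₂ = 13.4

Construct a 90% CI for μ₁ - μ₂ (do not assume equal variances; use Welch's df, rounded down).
(-20.30, -8.70)

Difference: x̄₁ - x̄₂ = -14.50
SE = √(s₁²/n₁ + s₂²/n₂) = √(17.2²/61 + 13.4²/25) = 3.4688
df = 56.96 → 56 (Welch–Satterthwaite, rounded down)
t* = 1.673

CI: -14.50 ± 1.673 · 3.4688 = -14.50 ± 5.80 = (-20.30, -8.70)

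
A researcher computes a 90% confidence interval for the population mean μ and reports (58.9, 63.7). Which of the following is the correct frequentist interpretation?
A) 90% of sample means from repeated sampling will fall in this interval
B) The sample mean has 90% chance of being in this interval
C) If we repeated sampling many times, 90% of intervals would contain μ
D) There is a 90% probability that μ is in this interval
C

A) Wrong — coverage applies to intervals containing μ, not to future x̄ values.
B) Wrong — x̄ is observed and sits in the interval by construction.
C) Correct — this is the frequentist long-run coverage interpretation.
D) Wrong — μ is fixed; the randomness lives in the interval, not in μ.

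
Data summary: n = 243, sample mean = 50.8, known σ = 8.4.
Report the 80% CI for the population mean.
(50.11, 51.49)

z-interval (σ known):
z* = 1.282 for 80% confidence

Margin of error = z* · σ/√n = 1.282 · 8.4/√243 = 0.69

CI: (50.8 - 0.69, 50.8 + 0.69) = (50.11, 51.49)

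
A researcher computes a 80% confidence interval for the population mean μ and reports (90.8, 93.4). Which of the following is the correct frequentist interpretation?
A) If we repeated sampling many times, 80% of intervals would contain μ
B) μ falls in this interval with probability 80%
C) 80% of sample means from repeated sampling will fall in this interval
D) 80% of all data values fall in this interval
A

A) Correct — this is the frequentist long-run coverage interpretation.
B) Wrong — μ is fixed; the randomness lives in the interval, not in μ.
C) Wrong — coverage applies to intervals containing μ, not to future x̄ values.
D) Wrong — a CI is about the parameter μ, not individual data values.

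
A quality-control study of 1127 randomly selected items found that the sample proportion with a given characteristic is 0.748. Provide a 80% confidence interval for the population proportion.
(0.731, 0.765)

Proportion CI:
SE = √(p̂(1-p̂)/n) = √(0.748 · 0.252 / 1127) = 0.01293

z* = 1.282
Margin = z* · SE = 1.282 · 0.01293 = 0.0166

CI: 0.748 ± 0.0166 = (0.731, 0.765)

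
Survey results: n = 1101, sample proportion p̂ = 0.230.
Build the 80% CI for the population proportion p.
(0.214, 0.246)

Proportion CI:
SE = √(p̂(1-p̂)/n) = √(0.230 · 0.770 / 1101) = 0.01268

z* = 1.282
Margin = z* · SE = 1.282 · 0.01268 = 0.0163

CI: 0.230 ± 0.0163 = (0.214, 0.246)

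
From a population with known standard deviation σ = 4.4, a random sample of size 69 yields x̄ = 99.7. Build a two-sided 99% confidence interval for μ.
(98.34, 101.06)

z-interval (σ known):
z* = 2.576 for 99% confidence

Margin of error = z* · σ/√n = 2.576 · 4.4/√69 = 1.36

CI: (99.7 - 1.36, 99.7 + 1.36) = (98.34, 101.06)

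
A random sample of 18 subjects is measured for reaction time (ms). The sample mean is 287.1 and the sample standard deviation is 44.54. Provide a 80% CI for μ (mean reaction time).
(273.11, 301.09)

t-interval (σ unknown):
df = n - 1 = 17
t* = 1.333 for 80% confidence

Margin of error = t* · s/√n = 1.333 · 44.54/√18 = 13.99

CI: (273.11, 301.09)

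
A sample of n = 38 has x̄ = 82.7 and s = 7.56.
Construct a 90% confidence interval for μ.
(80.63, 84.77)

t-interval (σ unknown):
df = n - 1 = 37
t* = 1.687 for 90% confidence

Margin of error = t* · s/√n = 1.687 · 7.56/√38 = 2.07

CI: (80.63, 84.77)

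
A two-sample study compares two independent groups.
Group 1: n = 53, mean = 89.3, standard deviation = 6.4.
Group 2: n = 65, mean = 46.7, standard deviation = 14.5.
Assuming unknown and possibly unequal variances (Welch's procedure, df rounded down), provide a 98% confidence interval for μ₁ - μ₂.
(37.86, 47.34)

Difference: x̄₁ - x̄₂ = 42.60
SE = √(s₁²/n₁ + s₂²/n₂) = √(6.4²/53 + 14.5²/65) = 2.0019
df = 91.79 → 91 (Welch–Satterthwaite, rounded down)
t* = 2.368

CI: 42.60 ± 2.368 · 2.0019 = 42.60 ± 4.74 = (37.86, 47.34)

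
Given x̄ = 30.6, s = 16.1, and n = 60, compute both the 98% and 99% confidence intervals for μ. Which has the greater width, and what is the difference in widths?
99% CI is wider by 1.13

df = 59
98% CI: t* = 2.391, (25.63, 35.57), width = 2 · t* · s/√n = 9.94
99% CI: t* = 2.662, (25.07, 36.13), width = 2 · t* · s/√n = 11.07

The 99% CI is wider by 11.07 - 9.94 = 1.13.
Higher confidence requires a wider interval.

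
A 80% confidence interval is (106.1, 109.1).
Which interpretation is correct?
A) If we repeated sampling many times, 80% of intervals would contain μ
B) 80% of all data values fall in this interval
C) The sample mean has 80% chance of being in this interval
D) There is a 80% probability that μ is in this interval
A

A) Correct — this is the frequentist long-run coverage interpretation.
B) Wrong — a CI is about the parameter μ, not individual data values.
C) Wrong — x̄ is observed and sits in the interval by construction.
D) Wrong — μ is fixed; the randomness lives in the interval, not in μ.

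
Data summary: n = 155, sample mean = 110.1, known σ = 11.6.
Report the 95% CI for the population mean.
(108.27, 111.93)

z-interval (σ known):
z* = 1.960 for 95% confidence

Margin of error = z* · σ/√n = 1.960 · 11.6/√155 = 1.83

CI: (110.1 - 1.83, 110.1 + 1.83) = (108.27, 111.93)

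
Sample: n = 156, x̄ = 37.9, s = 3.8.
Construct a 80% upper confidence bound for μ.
μ ≤ 38.16

Upper bound (one-sided):
t* = 0.844 (one-sided for 80%)
Upper bound = x̄ + t* · s/√n = 37.9 + 0.844 · 3.8/√156 = 38.16

We are 80% confident that μ ≤ 38.16.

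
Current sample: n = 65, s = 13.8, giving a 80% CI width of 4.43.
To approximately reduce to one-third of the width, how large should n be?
n ≈ 585

CI width ∝ 1/√n
To reduce width by factor 3, need √n to grow by 3 → need 3² = 9 times as many samples.

Current: n = 65, width = 4.43
New: n = 585, width ≈ 1.46

Width reduced by factor of 4.43/1.46 = 3.03.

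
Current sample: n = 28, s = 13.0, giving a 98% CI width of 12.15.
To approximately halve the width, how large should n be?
n ≈ 112

CI width ∝ 1/√n
To reduce width by factor 2, need √n to grow by 2 → need 2² = 4 times as many samples.

Current: n = 28, width = 12.15
New: n = 112, width ≈ 5.80

Width reduced by factor of 12.15/5.80 = 2.09.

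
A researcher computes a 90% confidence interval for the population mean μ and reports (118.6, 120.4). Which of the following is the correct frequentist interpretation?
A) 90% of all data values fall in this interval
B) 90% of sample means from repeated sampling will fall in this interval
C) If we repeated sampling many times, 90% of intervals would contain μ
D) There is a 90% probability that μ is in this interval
C

A) Wrong — a CI is about the parameter μ, not individual data values.
B) Wrong — coverage applies to intervals containing μ, not to future x̄ values.
C) Correct — this is the frequentist long-run coverage interpretation.
D) Wrong — μ is fixed; the randomness lives in the interval, not in μ.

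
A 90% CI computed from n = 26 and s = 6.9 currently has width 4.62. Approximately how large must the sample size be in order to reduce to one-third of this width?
n ≈ 234

CI width ∝ 1/√n
To reduce width by factor 3, need √n to grow by 3 → need 3² = 9 times as many samples.

Current: n = 26, width = 4.62
New: n = 234, width ≈ 1.49

Width reduced by factor of 4.62/1.49 = 3.10.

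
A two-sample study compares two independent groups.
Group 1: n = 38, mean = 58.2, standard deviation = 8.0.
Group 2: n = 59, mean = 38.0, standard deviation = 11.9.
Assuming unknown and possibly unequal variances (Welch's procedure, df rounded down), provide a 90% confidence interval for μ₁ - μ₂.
(16.84, 23.56)

Difference: x̄₁ - x̄₂ = 20.20
SE = √(s₁²/n₁ + s₂²/n₂) = √(8.0²/38 + 11.9²/59) = 2.0210
df = 94.79 → 94 (Welch–Satterthwaite, rounded down)
t* = 1.661

CI: 20.20 ± 1.661 · 2.0210 = 20.20 ± 3.36 = (16.84, 23.56)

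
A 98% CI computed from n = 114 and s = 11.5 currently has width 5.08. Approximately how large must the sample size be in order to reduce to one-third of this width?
n ≈ 1026

CI width ∝ 1/√n
To reduce width by factor 3, need √n to grow by 3 → need 3² = 9 times as many samples.

Current: n = 114, width = 5.08
New: n = 1026, width ≈ 1.67

Width reduced by factor of 5.08/1.67 = 3.04.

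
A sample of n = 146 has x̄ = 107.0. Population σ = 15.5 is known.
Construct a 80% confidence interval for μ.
(105.36, 108.64)

z-interval (σ known):
z* = 1.282 for 80% confidence

Margin of error = z* · σ/√n = 1.282 · 15.5/√146 = 1.64

CI: (107.0 - 1.64, 107.0 + 1.64) = (105.36, 108.64)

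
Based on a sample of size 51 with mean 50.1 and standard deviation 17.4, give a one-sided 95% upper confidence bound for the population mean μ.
μ ≤ 54.18

Upper bound (one-sided):
t* = 1.676 (one-sided for 95%)
Upper bound = x̄ + t* · s/√n = 50.1 + 1.676 · 17.4/√51 = 54.18

We are 95% confident that μ ≤ 54.18.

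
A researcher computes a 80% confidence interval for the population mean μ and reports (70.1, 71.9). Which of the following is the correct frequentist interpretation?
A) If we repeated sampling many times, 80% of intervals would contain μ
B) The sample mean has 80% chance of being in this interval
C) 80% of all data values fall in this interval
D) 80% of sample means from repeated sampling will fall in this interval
A

A) Correct — this is the frequentist long-run coverage interpretation.
B) Wrong — x̄ is observed and sits in the interval by construction.
C) Wrong — a CI is about the parameter μ, not individual data values.
D) Wrong — coverage applies to intervals containing μ, not to future x̄ values.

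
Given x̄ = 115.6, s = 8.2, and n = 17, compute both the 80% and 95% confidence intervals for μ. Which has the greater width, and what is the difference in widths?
95% CI is wider by 3.11

df = 16
80% CI: t* = 1.337, (112.94, 118.26), width = 2 · t* · s/√n = 5.32
95% CI: t* = 2.120, (111.38, 119.82), width = 2 · t* · s/√n = 8.43

The 95% CI is wider by 8.43 - 5.32 = 3.11.
Higher confidence requires a wider interval.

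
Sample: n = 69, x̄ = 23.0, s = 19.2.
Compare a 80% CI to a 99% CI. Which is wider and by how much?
99% CI is wider by 6.27

df = 68
80% CI: t* = 1.294, (20.01, 25.99), width = 2 · t* · s/√n = 5.98
99% CI: t* = 2.650, (16.87, 29.13), width = 2 · t* · s/√n = 12.25

The 99% CI is wider by 12.25 - 5.98 = 6.27.
Higher confidence requires a wider interval.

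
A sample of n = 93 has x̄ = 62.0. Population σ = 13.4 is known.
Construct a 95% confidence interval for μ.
(59.28, 64.72)

z-interval (σ known):
z* = 1.960 for 95% confidence

Margin of error = z* · σ/√n = 1.960 · 13.4/√93 = 2.72

CI: (62.0 - 2.72, 62.0 + 2.72) = (59.28, 64.72)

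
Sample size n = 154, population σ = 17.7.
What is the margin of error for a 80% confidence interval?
Margin of error = 1.83

Margin of error = z* · σ/√n
= 1.282 · 17.7/√154
= 1.282 · 17.7/12.4097
= 1.83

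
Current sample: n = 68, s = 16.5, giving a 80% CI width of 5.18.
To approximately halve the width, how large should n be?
n ≈ 272

CI width ∝ 1/√n
To reduce width by factor 2, need √n to grow by 2 → need 2² = 4 times as many samples.

Current: n = 68, width = 5.18
New: n = 272, width ≈ 2.57

Width reduced by factor of 5.18/2.57 = 2.02.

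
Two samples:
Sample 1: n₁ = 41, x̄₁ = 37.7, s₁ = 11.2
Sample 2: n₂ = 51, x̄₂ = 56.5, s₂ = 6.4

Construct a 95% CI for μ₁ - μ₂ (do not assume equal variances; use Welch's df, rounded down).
(-22.73, -14.87)

Difference: x̄₁ - x̄₂ = -18.80
SE = √(s₁²/n₁ + s₂²/n₂) = √(11.2²/41 + 6.4²/51) = 1.9654
df = 60.43 → 60 (Welch–Satterthwaite, rounded down)
t* = 2.000

CI: -18.80 ± 2.000 · 1.9654 = -18.80 ± 3.93 = (-22.73, -14.87)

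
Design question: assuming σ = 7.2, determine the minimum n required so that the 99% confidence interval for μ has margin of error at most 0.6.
n ≥ 956

For margin E ≤ 0.6:
n ≥ (z* · σ / E)²
n ≥ (2.576 · 7.2 / 0.6)²
n ≥ 955.55

Minimum n = 956 (rounding up)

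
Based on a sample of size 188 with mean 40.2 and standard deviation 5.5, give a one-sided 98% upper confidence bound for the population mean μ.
μ ≤ 41.03

Upper bound (one-sided):
t* = 2.068 (one-sided for 98%)
Upper bound = x̄ + t* · s/√n = 40.2 + 2.068 · 5.5/√188 = 41.03

We are 98% confident that μ ≤ 41.03.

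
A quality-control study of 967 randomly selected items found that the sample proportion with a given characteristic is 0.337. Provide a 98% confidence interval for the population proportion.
(0.302, 0.372)

Proportion CI:
SE = √(p̂(1-p̂)/n) = √(0.337 · 0.663 / 967) = 0.01520

z* = 2.326
Margin = z* · SE = 2.326 · 0.01520 = 0.0354

CI: 0.337 ± 0.0354 = (0.302, 0.372)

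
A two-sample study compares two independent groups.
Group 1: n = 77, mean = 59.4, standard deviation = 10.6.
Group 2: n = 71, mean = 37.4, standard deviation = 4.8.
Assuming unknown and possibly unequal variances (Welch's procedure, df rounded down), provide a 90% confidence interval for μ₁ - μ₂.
(19.78, 24.22)

Difference: x̄₁ - x̄₂ = 22.00
SE = √(s₁²/n₁ + s₂²/n₂) = √(10.6²/77 + 4.8²/71) = 1.3356
df = 107.77 → 107 (Welch–Satterthwaite, rounded down)
t* = 1.659

CI: 22.00 ± 1.659 · 1.3356 = 22.00 ± 2.22 = (19.78, 24.22)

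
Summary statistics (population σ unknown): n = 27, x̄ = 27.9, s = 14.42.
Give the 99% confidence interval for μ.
(20.19, 35.61)

t-interval (σ unknown):
df = n - 1 = 26
t* = 2.779 for 99% confidence

Margin of error = t* · s/√n = 2.779 · 14.42/√27 = 7.71

CI: (20.19, 35.61)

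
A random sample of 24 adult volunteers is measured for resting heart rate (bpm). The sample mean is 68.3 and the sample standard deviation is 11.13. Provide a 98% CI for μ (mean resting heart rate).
(62.62, 73.98)

t-interval (σ unknown):
df = n - 1 = 23
t* = 2.500 for 98% confidence

Margin of error = t* · s/√n = 2.500 · 11.13/√24 = 5.68

CI: (62.62, 73.98)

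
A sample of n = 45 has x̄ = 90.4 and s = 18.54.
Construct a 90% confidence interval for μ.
(85.76, 95.04)

t-interval (σ unknown):
df = n - 1 = 44
t* = 1.680 for 90% confidence

Margin of error = t* · s/√n = 1.680 · 18.54/√45 = 4.64

CI: (85.76, 95.04)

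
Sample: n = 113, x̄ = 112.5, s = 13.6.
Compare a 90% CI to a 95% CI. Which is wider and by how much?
95% CI is wider by 0.83

df = 112
90% CI: t* = 1.659, (110.38, 114.62), width = 2 · t* · s/√n = 4.24
95% CI: t* = 1.981, (109.97, 115.03), width = 2 · t* · s/√n = 5.07

The 95% CI is wider by 5.07 - 4.24 = 0.83.
Higher confidence requires a wider interval.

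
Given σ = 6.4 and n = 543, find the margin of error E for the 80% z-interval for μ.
Margin of error = 0.35

Margin of error = z* · σ/√n
= 1.282 · 6.4/√543
= 1.282 · 6.4/23.3024
= 0.35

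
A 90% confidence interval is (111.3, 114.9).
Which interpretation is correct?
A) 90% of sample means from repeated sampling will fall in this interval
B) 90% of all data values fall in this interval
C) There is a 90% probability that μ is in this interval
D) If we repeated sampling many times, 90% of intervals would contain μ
D

A) Wrong — coverage applies to intervals containing μ, not to future x̄ values.
B) Wrong — a CI is about the parameter μ, not individual data values.
C) Wrong — μ is fixed; the randomness lives in the interval, not in μ.
D) Correct — this is the frequentist long-run coverage interpretation.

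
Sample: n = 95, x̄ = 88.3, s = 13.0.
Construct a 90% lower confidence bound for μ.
μ ≥ 86.58

Lower bound (one-sided):
t* = 1.291 (one-sided for 90%)
Lower bound = x̄ - t* · s/√n = 88.3 - 1.291 · 13.0/√95 = 86.58

We are 90% confident that μ ≥ 86.58.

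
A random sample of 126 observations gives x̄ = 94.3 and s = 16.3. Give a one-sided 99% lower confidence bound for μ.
μ ≥ 90.88

Lower bound (one-sided):
t* = 2.357 (one-sided for 99%)
Lower bound = x̄ - t* · s/√n = 94.3 - 2.357 · 16.3/√126 = 90.88

We are 99% confident that μ ≥ 90.88.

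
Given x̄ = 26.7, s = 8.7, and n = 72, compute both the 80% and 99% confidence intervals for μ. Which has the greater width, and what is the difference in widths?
99% CI is wider by 2.78

df = 71
80% CI: t* = 1.294, (25.37, 28.03), width = 2 · t* · s/√n = 2.65
99% CI: t* = 2.647, (23.99, 29.41), width = 2 · t* · s/√n = 5.43

The 99% CI is wider by 5.43 - 2.65 = 2.78.
Higher confidence requires a wider interval.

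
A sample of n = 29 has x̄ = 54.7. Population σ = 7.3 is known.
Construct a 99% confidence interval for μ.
(51.21, 58.19)

z-interval (σ known):
z* = 2.576 for 99% confidence

Margin of error = z* · σ/√n = 2.576 · 7.3/√29 = 3.49

CI: (54.7 - 3.49, 54.7 + 3.49) = (51.21, 58.19)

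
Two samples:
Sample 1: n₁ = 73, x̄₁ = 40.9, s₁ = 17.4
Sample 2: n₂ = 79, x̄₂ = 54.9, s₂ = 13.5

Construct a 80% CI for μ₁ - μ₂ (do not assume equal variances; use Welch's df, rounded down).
(-17.27, -10.73)

Difference: x̄₁ - x̄₂ = -14.00
SE = √(s₁²/n₁ + s₂²/n₂) = √(17.4²/73 + 13.5²/79) = 2.5405
df = 135.64 → 135 (Welch–Satterthwaite, rounded down)
t* = 1.288

CI: -14.00 ± 1.288 · 2.5405 = -14.00 ± 3.27 = (-17.27, -10.73)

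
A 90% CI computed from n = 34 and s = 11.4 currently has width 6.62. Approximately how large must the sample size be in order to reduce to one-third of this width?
n ≈ 306

CI width ∝ 1/√n
To reduce width by factor 3, need √n to grow by 3 → need 3² = 9 times as many samples.

Current: n = 34, width = 6.62
New: n = 306, width ≈ 2.15

Width reduced by factor of 6.62/2.15 = 3.08.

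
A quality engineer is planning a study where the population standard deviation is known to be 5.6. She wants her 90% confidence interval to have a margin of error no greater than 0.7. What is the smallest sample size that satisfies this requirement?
n ≥ 174

For margin E ≤ 0.7:
n ≥ (z* · σ / E)²
n ≥ (1.645 · 5.6 / 0.7)²
n ≥ 173.19

Minimum n = 174 (rounding up)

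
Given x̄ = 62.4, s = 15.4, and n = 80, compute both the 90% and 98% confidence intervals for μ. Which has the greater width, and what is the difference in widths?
98% CI is wider by 2.44

df = 79
90% CI: t* = 1.664, (59.53, 65.27), width = 2 · t* · s/√n = 5.73
98% CI: t* = 2.374, (58.31, 66.49), width = 2 · t* · s/√n = 8.17

The 98% CI is wider by 8.17 - 5.73 = 2.44.
Higher confidence requires a wider interval.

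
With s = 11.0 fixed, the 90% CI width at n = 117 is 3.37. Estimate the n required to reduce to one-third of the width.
n ≈ 1053

CI width ∝ 1/√n
To reduce width by factor 3, need √n to grow by 3 → need 3² = 9 times as many samples.

Current: n = 117, width = 3.37
New: n = 1053, width ≈ 1.12

Width reduced by factor of 3.37/1.12 = 3.01.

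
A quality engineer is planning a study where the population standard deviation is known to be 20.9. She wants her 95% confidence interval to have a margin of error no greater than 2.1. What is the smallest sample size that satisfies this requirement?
n ≥ 381

For margin E ≤ 2.1:
n ≥ (z* · σ / E)²
n ≥ (1.960 · 20.9 / 2.1)²
n ≥ 380.51

Minimum n = 381 (rounding up)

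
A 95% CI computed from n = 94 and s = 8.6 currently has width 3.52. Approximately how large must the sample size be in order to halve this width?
n ≈ 376

CI width ∝ 1/√n
To reduce width by factor 2, need √n to grow by 2 → need 2² = 4 times as many samples.

Current: n = 94, width = 3.52
New: n = 376, width ≈ 1.74

Width reduced by factor of 3.52/1.74 = 2.02.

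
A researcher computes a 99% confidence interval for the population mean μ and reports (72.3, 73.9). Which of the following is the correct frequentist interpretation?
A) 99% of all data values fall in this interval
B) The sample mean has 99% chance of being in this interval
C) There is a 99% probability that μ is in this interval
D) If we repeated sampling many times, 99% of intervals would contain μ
D

A) Wrong — a CI is about the parameter μ, not individual data values.
B) Wrong — x̄ is observed and sits in the interval by construction.
C) Wrong — μ is fixed; the randomness lives in the interval, not in μ.
D) Correct — this is the frequentist long-run coverage interpretation.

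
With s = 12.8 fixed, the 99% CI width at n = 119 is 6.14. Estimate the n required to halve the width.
n ≈ 476

CI width ∝ 1/√n
To reduce width by factor 2, need √n to grow by 2 → need 2² = 4 times as many samples.

Current: n = 119, width = 6.14
New: n = 476, width ≈ 3.03

Width reduced by factor of 6.14/3.03 = 2.03.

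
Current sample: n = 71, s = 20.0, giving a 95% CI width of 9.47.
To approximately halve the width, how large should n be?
n ≈ 284

CI width ∝ 1/√n
To reduce width by factor 2, need √n to grow by 2 → need 2² = 4 times as many samples.

Current: n = 71, width = 9.47
New: n = 284, width ≈ 4.67

Width reduced by factor of 9.47/4.67 = 2.03.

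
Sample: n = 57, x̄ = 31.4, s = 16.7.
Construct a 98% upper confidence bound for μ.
μ ≤ 36.05

Upper bound (one-sided):
t* = 2.103 (one-sided for 98%)
Upper bound = x̄ + t* · s/√n = 31.4 + 2.103 · 16.7/√57 = 36.05

We are 98% confident that μ ≤ 36.05.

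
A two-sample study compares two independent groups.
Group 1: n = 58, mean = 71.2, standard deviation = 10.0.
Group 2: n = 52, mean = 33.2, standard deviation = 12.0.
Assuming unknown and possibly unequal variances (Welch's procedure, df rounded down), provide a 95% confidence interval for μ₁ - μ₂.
(33.79, 42.21)

Difference: x̄₁ - x̄₂ = 38.00
SE = √(s₁²/n₁ + s₂²/n₂) = √(10.0²/58 + 12.0²/52) = 2.1198
df = 99.70 → 99 (Welch–Satterthwaite, rounded down)
t* = 1.984

CI: 38.00 ± 1.984 · 2.1198 = 38.00 ± 4.21 = (33.79, 42.21)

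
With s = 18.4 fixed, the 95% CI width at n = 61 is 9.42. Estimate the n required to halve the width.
n ≈ 244

CI width ∝ 1/√n
To reduce width by factor 2, need √n to grow by 2 → need 2² = 4 times as many samples.

Current: n = 61, width = 9.42
New: n = 244, width ≈ 4.64

Width reduced by factor of 9.42/4.64 = 2.03.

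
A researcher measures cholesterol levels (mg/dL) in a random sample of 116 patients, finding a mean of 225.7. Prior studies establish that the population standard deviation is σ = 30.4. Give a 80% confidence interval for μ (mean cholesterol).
(222.08, 229.32)

z-interval (σ known):
z* = 1.282 for 80% confidence

Margin of error = z* · σ/√n = 1.282 · 30.4/√116 = 3.62

CI: (225.7 - 3.62, 225.7 + 3.62) = (222.08, 229.32)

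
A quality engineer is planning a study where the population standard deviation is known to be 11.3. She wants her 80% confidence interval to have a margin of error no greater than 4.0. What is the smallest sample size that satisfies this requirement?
n ≥ 14

For margin E ≤ 4.0:
n ≥ (z* · σ / E)²
n ≥ (1.282 · 11.3 / 4.0)²
n ≥ 13.12

Minimum n = 14 (rounding up)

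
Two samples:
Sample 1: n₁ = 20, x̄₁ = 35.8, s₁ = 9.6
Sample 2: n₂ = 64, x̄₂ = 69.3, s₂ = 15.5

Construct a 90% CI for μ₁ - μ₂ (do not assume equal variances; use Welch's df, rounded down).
(-38.34, -28.66)

Difference: x̄₁ - x̄₂ = -33.50
SE = √(s₁²/n₁ + s₂²/n₂) = √(9.6²/20 + 15.5²/64) = 2.8917
df = 52.13 → 52 (Welch–Satterthwaite, rounded down)
t* = 1.675

CI: -33.50 ± 1.675 · 2.8917 = -33.50 ± 4.84 = (-38.34, -28.66)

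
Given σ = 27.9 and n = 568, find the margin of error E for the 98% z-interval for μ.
Margin of error = 2.72

Margin of error = z* · σ/√n
= 2.326 · 27.9/√568
= 2.326 · 27.9/23.8328
= 2.72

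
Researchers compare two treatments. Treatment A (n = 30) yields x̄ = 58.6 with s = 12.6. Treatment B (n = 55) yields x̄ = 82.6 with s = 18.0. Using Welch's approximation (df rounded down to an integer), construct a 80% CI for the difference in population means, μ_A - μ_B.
(-28.32, -19.68)

Difference: x̄₁ - x̄₂ = -24.00
SE = √(s₁²/n₁ + s₂²/n₂) = √(12.6²/30 + 18.0²/55) = 3.3441
df = 77.76 → 77 (Welch–Satterthwaite, rounded down)
t* = 1.293

CI: -24.00 ± 1.293 · 3.3441 = -24.00 ± 4.32 = (-28.32, -19.68)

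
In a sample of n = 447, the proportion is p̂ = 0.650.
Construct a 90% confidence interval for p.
(0.613, 0.687)

Proportion CI:
SE = √(p̂(1-p̂)/n) = √(0.650 · 0.350 / 447) = 0.02256

z* = 1.645
Margin = z* · SE = 1.645 · 0.02256 = 0.0371

CI: 0.650 ± 0.0371 = (0.613, 0.687)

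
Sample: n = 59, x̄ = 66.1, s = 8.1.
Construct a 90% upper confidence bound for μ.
μ ≤ 67.47

Upper bound (one-sided):
t* = 1.296 (one-sided for 90%)
Upper bound = x̄ + t* · s/√n = 66.1 + 1.296 · 8.1/√59 = 67.47

We are 90% confident that μ ≤ 67.47.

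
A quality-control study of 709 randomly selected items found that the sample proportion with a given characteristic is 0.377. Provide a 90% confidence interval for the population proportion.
(0.347, 0.407)

Proportion CI:
SE = √(p̂(1-p̂)/n) = √(0.377 · 0.623 / 709) = 0.01820

z* = 1.645
Margin = z* · SE = 1.645 · 0.01820 = 0.0299

CI: 0.377 ± 0.0299 = (0.347, 0.407)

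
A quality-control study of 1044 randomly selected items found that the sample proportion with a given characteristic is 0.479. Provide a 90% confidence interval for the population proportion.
(0.454, 0.504)

Proportion CI:
SE = √(p̂(1-p̂)/n) = √(0.479 · 0.521 / 1044) = 0.01546

z* = 1.645
Margin = z* · SE = 1.645 · 0.01546 = 0.0254

CI: 0.479 ± 0.0254 = (0.454, 0.504)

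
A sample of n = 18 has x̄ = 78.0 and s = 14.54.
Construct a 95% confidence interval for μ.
(70.77, 85.23)

t-interval (σ unknown):
df = n - 1 = 17
t* = 2.110 for 95% confidence

Margin of error = t* · s/√n = 2.110 · 14.54/√18 = 7.23

CI: (70.77, 85.23)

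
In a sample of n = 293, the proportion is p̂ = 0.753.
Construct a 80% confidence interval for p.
(0.721, 0.785)

Proportion CI:
SE = √(p̂(1-p̂)/n) = √(0.753 · 0.247 / 293) = 0.02519

z* = 1.282
Margin = z* · SE = 1.282 · 0.02519 = 0.0323

CI: 0.753 ± 0.0323 = (0.721, 0.785)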